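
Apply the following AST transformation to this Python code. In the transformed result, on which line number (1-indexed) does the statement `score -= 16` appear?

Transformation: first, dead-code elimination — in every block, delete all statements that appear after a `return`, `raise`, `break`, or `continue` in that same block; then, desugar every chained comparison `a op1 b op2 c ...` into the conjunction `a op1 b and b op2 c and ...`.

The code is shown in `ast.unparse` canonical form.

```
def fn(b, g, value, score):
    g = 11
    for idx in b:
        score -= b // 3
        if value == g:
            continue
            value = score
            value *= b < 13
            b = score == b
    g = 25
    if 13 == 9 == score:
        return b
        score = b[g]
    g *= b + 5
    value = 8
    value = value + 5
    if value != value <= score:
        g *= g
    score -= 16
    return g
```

Transformed code:
def fn(b, g, value, score):
    g = 11
    for idx in b:
        score -= b // 3
        if value == g:
            continue
    g = 25
    if 13 == 9 and 9 == score:
        return b
    g *= b + 5
    value = 8
    value = value + 5
    if value != value and value <= score:
        g *= g
    score -= 16
    return g

15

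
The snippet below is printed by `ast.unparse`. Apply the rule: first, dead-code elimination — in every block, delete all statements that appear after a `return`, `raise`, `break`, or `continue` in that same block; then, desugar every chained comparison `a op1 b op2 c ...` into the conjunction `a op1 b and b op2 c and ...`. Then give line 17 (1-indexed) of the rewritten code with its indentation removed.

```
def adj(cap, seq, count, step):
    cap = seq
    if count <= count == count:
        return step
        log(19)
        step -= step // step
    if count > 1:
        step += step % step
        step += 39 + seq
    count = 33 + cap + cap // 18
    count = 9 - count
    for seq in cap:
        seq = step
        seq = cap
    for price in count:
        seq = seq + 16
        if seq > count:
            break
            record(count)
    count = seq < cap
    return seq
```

Transformed code:
def adj(cap, seq, count, step):
    cap = seq
    if count <= count and count == count:
        return step
    if count > 1:
        step += step % step
        step += 39 + seq
    count = 33 + cap + cap // 18
    count = 9 - count
    for seq in cap:
        seq = step
        seq = cap
    for price in count:
        seq = seq + 16
        if seq > count:
            break
    count = seq < cap
    return seq

count = seq < cap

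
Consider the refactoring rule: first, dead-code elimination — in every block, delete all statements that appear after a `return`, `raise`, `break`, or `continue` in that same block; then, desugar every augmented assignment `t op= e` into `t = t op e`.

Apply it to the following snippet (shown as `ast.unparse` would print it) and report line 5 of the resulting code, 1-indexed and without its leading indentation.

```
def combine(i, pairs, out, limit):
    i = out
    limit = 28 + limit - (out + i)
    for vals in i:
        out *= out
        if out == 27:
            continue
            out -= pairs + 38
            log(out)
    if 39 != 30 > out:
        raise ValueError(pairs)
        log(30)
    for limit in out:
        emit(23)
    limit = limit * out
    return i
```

out = out * out

Transformed code:
def combine(i, pairs, out, limit):
    i = out
    limit = 28 + limit - (out + i)
    for vals in i:
        out = out * out
        if out == 27:
            continue
    if 39 != 30 > out:
        raise ValueError(pairs)
    for limit in out:
        emit(23)
    limit = limit * out
    return i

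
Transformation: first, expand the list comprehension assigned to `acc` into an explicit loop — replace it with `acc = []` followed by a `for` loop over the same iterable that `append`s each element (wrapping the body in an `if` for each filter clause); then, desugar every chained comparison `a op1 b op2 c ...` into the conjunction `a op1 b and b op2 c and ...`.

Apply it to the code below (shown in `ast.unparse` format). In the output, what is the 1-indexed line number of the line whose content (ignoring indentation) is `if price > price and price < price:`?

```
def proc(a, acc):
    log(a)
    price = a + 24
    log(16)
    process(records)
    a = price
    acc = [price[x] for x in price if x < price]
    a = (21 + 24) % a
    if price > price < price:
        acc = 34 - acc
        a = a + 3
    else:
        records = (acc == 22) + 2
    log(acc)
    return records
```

Transformed code:
def proc(a, acc):
    log(a)
    price = a + 24
    log(16)
    process(records)
    a = price
    acc = []
    for x in price:
        if x < price:
            acc.append(price[x])
    a = (21 + 24) % a
    if price > price and price < price:
        acc = 34 - acc
        a = a + 3
    else:
        records = (acc == 22) + 2
    log(acc)
    return records

12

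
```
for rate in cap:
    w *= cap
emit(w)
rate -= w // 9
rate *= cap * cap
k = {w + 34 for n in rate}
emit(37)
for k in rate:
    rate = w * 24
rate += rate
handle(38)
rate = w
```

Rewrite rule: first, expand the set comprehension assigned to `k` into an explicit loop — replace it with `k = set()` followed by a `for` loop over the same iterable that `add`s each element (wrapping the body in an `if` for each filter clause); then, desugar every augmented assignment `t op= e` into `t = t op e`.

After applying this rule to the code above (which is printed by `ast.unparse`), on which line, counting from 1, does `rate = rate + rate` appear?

Transformed code:
for rate in cap:
    w = w * cap
emit(w)
rate = rate - w // 9
rate = rate * (cap * cap)
k = set()
for n in rate:
    k.add(w + 34)
emit(37)
for k in rate:
    rate = w * 24
rate = rate + rate
handle(38)
rate = w

12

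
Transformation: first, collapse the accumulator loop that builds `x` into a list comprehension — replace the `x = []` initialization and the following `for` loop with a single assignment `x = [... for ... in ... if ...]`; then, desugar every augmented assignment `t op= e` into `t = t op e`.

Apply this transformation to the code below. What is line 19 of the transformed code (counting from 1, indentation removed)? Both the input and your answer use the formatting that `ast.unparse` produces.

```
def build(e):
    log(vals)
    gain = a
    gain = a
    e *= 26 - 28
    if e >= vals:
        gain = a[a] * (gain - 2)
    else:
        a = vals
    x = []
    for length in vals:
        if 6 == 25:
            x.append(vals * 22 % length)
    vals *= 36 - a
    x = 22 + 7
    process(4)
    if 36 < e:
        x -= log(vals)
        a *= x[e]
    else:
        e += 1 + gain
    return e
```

Transformed code:
def build(e):
    log(vals)
    gain = a
    gain = a
    e = e * (26 - 28)
    if e >= vals:
        gain = a[a] * (gain - 2)
    else:
        a = vals
    x = [vals * 22 % length for length in vals if 6 == 25]
    vals = vals * (36 - a)
    x = 22 + 7
    process(4)
    if 36 < e:
        x = x - log(vals)
        a = a * x[e]
    else:
        e = e + (1 + gain)
    return e

return e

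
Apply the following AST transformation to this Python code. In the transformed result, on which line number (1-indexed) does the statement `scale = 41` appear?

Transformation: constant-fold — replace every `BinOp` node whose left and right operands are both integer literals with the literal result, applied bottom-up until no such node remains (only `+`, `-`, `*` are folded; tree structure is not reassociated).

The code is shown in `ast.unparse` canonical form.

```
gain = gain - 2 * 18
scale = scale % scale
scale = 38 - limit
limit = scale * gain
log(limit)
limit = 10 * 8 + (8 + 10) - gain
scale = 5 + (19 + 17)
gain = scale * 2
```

Transformed code:
gain = gain - 36
scale = scale % scale
scale = 38 - limit
limit = scale * gain
log(limit)
limit = 98 - gain
scale = 41
gain = scale * 2

7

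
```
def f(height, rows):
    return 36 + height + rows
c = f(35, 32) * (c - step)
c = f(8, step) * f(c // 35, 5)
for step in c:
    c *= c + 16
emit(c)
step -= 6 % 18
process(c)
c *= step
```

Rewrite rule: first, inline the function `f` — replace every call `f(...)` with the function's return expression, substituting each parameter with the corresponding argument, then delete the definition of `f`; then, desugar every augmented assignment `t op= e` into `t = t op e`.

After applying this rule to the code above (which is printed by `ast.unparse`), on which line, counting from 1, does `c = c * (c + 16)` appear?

Transformed code:
c = (36 + 35 + 32) * (c - step)
c = (36 + 8 + step) * (36 + c // 35 + 5)
for step in c:
    c = c * (c + 16)
emit(c)
step = step - 6 % 18
process(c)
c = c * step

4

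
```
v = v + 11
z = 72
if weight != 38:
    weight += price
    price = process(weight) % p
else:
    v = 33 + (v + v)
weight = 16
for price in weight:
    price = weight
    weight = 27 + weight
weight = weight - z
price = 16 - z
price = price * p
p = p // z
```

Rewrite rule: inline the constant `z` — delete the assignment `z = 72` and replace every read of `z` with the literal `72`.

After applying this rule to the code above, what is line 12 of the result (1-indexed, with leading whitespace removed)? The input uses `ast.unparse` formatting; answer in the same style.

Transformed code:
v = v + 11
if weight != 38:
    weight += price
    price = process(weight) % p
else:
    v = 33 + (v + v)
weight = 16
for price in weight:
    price = weight
    weight = 27 + weight
weight = weight - 72
price = 16 - 72
price = price * p
p = p // 72

price = 16 - 72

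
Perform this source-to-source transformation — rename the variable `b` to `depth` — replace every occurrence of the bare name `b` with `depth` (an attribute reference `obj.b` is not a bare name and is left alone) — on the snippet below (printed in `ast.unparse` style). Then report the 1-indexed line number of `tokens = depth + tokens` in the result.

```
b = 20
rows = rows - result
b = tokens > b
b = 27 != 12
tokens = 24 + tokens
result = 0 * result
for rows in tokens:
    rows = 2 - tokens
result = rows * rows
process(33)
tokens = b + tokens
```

Transformed code:
depth = 20
rows = rows - result
depth = tokens > depth
depth = 27 != 12
tokens = 24 + tokens
result = 0 * result
for rows in tokens:
    rows = 2 - tokens
result = rows * rows
process(33)
tokens = depth + tokens

11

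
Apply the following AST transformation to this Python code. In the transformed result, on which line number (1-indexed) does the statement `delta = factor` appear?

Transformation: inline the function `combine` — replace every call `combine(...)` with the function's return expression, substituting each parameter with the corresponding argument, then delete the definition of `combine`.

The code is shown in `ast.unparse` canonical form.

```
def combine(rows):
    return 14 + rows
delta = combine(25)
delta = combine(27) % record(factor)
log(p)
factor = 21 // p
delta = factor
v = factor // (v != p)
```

Transformed code:
delta = 14 + 25
delta = (14 + 27) % record(factor)
log(p)
factor = 21 // p
delta = factor
v = factor // (v != p)

5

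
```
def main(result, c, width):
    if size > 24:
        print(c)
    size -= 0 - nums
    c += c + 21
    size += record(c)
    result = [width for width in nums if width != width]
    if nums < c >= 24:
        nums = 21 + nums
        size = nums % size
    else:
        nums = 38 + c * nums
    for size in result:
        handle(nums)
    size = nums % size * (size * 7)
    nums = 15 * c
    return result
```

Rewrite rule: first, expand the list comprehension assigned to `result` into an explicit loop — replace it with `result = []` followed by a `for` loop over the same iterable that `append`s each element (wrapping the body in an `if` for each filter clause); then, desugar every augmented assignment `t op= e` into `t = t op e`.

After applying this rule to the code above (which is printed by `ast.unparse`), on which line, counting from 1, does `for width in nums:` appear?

Transformed code:
def main(result, c, width):
    if size > 24:
        print(c)
    size = size - (0 - nums)
    c = c + (c + 21)
    size = size + record(c)
    result = []
    for width in nums:
        if width != width:
            result.append(width)
    if nums < c >= 24:
        nums = 21 + nums
        size = nums % size
    else:
        nums = 38 + c * nums
    for size in result:
        handle(nums)
    size = nums % size * (size * 7)
    nums = 15 * c
    return result

8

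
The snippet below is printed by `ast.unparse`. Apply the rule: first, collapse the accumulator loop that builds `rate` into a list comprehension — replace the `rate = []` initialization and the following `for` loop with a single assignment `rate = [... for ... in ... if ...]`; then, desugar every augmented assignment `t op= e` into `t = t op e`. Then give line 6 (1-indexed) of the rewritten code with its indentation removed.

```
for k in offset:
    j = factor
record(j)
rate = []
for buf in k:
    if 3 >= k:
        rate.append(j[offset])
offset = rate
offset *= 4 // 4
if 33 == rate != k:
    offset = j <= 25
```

Transformed code:
for k in offset:
    j = factor
record(j)
rate = [j[offset] for buf in k if 3 >= k]
offset = rate
offset = offset * (4 // 4)
if 33 == rate != k:
    offset = j <= 25

offset = offset * (4 // 4)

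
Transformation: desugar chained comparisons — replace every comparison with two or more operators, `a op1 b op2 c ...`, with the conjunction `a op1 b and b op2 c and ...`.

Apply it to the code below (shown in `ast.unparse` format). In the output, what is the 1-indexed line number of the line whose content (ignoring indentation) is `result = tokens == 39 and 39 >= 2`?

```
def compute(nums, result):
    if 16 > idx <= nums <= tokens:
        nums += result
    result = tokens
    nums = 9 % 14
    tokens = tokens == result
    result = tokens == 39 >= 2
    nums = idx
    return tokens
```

7

Transformed code:
def compute(nums, result):
    if 16 > idx and idx <= nums and (nums <= tokens):
        nums += result
    result = tokens
    nums = 9 % 14
    tokens = tokens == result
    result = tokens == 39 and 39 >= 2
    nums = idx
    return tokens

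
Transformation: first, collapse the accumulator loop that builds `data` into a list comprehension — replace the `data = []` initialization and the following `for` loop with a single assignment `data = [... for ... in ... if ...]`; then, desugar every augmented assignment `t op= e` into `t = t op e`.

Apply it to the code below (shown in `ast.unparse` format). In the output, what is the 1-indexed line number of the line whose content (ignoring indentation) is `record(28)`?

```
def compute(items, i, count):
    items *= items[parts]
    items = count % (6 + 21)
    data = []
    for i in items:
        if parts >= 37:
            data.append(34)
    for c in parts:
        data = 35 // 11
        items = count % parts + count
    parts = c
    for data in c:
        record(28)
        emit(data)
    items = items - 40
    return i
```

Transformed code:
def compute(items, i, count):
    items = items * items[parts]
    items = count % (6 + 21)
    data = [34 for i in items if parts >= 37]
    for c in parts:
        data = 35 // 11
        items = count % parts + count
    parts = c
    for data in c:
        record(28)
        emit(data)
    items = items - 40
    return i

10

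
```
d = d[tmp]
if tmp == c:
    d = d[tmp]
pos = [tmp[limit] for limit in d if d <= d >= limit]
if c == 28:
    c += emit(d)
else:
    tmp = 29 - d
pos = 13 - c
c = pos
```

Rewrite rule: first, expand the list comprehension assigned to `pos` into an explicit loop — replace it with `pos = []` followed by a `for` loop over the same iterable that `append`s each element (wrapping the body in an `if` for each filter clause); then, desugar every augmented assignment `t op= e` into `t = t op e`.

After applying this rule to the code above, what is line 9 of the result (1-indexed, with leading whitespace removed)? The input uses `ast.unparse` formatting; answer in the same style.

Transformed code:
d = d[tmp]
if tmp == c:
    d = d[tmp]
pos = []
for limit in d:
    if d <= d >= limit:
        pos.append(tmp[limit])
if c == 28:
    c = c + emit(d)
else:
    tmp = 29 - d
pos = 13 - c
c = pos

c = c + emit(d)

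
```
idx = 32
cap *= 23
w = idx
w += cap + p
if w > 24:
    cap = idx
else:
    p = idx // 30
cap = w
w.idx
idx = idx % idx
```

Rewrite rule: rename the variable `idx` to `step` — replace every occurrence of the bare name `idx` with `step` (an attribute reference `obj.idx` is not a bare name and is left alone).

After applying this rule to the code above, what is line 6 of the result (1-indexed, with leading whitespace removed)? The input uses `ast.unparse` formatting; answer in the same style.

Transformed code:
step = 32
cap *= 23
w = step
w += cap + p
if w > 24:
    cap = step
else:
    p = step // 30
cap = w
w.idx
step = step % step

cap = step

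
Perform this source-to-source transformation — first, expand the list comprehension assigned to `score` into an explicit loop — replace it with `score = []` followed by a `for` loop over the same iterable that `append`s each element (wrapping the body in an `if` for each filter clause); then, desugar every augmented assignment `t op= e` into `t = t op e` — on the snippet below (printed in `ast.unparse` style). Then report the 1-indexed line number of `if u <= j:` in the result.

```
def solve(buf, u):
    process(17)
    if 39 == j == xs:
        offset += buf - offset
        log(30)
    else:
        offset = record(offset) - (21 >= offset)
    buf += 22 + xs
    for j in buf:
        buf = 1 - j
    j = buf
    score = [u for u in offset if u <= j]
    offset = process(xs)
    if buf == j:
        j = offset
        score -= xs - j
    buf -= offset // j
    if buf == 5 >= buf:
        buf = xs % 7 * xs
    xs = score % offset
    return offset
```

Transformed code:
def solve(buf, u):
    process(17)
    if 39 == j == xs:
        offset = offset + (buf - offset)
        log(30)
    else:
        offset = record(offset) - (21 >= offset)
    buf = buf + (22 + xs)
    for j in buf:
        buf = 1 - j
    j = buf
    score = []
    for u in offset:
        if u <= j:
            score.append(u)
    offset = process(xs)
    if buf == j:
        j = offset
        score = score - (xs - j)
    buf = buf - offset // j
    if buf == 5 >= buf:
        buf = xs % 7 * xs
    xs = score % offset
    return offset

14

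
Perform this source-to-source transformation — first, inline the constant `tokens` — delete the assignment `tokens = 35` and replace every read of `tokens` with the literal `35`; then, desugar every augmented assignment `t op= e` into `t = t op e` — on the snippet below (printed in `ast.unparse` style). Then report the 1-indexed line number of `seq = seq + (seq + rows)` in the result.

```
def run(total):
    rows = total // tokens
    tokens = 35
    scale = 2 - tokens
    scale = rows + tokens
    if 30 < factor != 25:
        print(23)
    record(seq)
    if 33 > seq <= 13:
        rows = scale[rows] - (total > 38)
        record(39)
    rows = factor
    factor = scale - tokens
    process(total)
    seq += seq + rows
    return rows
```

Transformed code:
def run(total):
    rows = total // 35
    scale = 2 - 35
    scale = rows + 35
    if 30 < factor != 25:
        print(23)
    record(seq)
    if 33 > seq <= 13:
        rows = scale[rows] - (total > 38)
        record(39)
    rows = factor
    factor = scale - 35
    process(total)
    seq = seq + (seq + rows)
    return rows

14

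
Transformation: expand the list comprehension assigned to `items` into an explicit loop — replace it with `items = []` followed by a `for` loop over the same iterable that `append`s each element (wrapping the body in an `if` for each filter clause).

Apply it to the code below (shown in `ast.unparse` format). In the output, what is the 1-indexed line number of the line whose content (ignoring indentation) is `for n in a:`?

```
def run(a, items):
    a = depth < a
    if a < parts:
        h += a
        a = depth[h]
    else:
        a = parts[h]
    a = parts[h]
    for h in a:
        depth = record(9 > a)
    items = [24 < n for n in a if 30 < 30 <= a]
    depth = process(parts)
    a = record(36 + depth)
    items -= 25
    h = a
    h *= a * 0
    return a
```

12

Transformed code:
def run(a, items):
    a = depth < a
    if a < parts:
        h += a
        a = depth[h]
    else:
        a = parts[h]
    a = parts[h]
    for h in a:
        depth = record(9 > a)
    items = []
    for n in a:
        if 30 < 30 <= a:
            items.append(24 < n)
    depth = process(parts)
    a = record(36 + depth)
    items -= 25
    h = a
    h *= a * 0
    return a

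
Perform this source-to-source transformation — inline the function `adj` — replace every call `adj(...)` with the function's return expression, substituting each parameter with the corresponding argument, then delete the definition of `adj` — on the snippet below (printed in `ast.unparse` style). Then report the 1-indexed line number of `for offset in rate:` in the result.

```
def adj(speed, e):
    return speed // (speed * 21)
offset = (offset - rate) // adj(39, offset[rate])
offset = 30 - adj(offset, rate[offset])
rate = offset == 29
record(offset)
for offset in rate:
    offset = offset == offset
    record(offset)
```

5

Transformed code:
offset = (offset - rate) // (39 // (39 * 21))
offset = 30 - offset // (offset * 21)
rate = offset == 29
record(offset)
for offset in rate:
    offset = offset == offset
    record(offset)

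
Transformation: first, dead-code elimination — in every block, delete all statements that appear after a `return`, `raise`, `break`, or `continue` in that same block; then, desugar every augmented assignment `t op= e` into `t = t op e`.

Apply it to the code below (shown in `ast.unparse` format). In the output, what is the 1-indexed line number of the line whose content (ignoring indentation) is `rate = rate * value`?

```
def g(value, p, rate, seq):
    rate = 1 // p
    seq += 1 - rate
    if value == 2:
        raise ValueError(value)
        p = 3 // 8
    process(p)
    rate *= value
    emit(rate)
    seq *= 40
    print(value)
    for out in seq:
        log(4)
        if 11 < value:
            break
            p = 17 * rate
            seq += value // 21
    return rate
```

7

Transformed code:
def g(value, p, rate, seq):
    rate = 1 // p
    seq = seq + (1 - rate)
    if value == 2:
        raise ValueError(value)
    process(p)
    rate = rate * value
    emit(rate)
    seq = seq * 40
    print(value)
    for out in seq:
        log(4)
        if 11 < value:
            break
    return rate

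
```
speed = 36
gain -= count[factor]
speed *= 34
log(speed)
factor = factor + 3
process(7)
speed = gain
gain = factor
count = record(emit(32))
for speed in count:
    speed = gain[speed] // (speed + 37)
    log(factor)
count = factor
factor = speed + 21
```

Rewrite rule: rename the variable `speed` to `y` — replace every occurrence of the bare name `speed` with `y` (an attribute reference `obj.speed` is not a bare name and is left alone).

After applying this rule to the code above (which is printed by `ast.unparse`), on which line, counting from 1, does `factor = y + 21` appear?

Transformed code:
y = 36
gain -= count[factor]
y *= 34
log(y)
factor = factor + 3
process(7)
y = gain
gain = factor
count = record(emit(32))
for y in count:
    y = gain[y] // (y + 37)
    log(factor)
count = factor
factor = y + 21

14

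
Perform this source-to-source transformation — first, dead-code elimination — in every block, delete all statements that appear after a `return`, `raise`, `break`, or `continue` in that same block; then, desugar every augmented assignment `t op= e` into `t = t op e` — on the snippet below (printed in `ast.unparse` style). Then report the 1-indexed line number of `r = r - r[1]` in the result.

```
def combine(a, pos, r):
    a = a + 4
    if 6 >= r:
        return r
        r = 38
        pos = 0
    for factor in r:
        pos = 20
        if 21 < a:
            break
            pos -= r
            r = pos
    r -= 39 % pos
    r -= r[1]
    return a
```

Transformed code:
def combine(a, pos, r):
    a = a + 4
    if 6 >= r:
        return r
    for factor in r:
        pos = 20
        if 21 < a:
            break
    r = r - 39 % pos
    r = r - r[1]
    return a

10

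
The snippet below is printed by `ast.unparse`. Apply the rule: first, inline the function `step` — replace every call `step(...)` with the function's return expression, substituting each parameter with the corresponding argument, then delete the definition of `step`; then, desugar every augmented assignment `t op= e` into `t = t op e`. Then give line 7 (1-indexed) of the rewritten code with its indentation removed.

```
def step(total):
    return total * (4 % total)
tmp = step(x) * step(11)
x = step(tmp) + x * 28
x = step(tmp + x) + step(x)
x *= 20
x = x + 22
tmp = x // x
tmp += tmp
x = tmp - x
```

tmp = tmp + tmp

Transformed code:
tmp = x * (4 % x) * (11 * (4 % 11))
x = tmp * (4 % tmp) + x * 28
x = (tmp + x) * (4 % (tmp + x)) + x * (4 % x)
x = x * 20
x = x + 22
tmp = x // x
tmp = tmp + tmp
x = tmp - x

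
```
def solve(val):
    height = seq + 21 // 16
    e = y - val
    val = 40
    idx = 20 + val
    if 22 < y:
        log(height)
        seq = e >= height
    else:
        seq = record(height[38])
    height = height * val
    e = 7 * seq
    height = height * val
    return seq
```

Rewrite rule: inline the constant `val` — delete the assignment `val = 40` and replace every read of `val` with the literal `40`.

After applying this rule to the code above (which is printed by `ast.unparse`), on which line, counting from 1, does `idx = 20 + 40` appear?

Transformed code:
def solve(val):
    height = seq + 21 // 16
    e = y - 40
    idx = 20 + 40
    if 22 < y:
        log(height)
        seq = e >= height
    else:
        seq = record(height[38])
    height = height * 40
    e = 7 * seq
    height = height * 40
    return seq

4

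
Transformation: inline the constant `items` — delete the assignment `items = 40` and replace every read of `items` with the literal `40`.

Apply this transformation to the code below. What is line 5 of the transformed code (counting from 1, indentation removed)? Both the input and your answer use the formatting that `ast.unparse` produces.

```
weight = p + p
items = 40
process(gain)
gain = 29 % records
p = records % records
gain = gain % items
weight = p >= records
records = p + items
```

gain = gain % 40

Transformed code:
weight = p + p
process(gain)
gain = 29 % records
p = records % records
gain = gain % 40
weight = p >= records
records = p + 40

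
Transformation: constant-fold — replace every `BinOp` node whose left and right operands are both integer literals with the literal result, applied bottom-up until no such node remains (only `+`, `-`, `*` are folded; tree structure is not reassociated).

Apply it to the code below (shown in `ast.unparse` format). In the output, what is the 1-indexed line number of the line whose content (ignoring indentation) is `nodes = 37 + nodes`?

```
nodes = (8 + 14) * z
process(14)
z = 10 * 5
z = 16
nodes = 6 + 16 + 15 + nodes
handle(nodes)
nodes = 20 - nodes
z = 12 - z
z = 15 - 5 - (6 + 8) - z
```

5

Transformed code:
nodes = 22 * z
process(14)
z = 50
z = 16
nodes = 37 + nodes
handle(nodes)
nodes = 20 - nodes
z = 12 - z
z = -4 - z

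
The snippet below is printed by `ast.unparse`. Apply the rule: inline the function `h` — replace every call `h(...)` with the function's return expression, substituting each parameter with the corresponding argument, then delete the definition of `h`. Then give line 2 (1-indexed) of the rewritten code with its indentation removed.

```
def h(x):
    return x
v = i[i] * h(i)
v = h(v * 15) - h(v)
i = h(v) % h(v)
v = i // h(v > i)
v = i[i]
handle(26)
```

v = v * 15 - v

Transformed code:
v = i[i] * i
v = v * 15 - v
i = v % v
v = i // (v > i)
v = i[i]
handle(26)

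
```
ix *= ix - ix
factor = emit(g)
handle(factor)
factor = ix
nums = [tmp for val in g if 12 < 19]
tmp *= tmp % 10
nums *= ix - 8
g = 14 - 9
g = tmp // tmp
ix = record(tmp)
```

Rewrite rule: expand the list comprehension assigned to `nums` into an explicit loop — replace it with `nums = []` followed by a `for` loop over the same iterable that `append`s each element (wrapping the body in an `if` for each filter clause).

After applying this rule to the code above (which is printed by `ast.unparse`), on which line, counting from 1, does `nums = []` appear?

Transformed code:
ix *= ix - ix
factor = emit(g)
handle(factor)
factor = ix
nums = []
for val in g:
    if 12 < 19:
        nums.append(tmp)
tmp *= tmp % 10
nums *= ix - 8
g = 14 - 9
g = tmp // tmp
ix = record(tmp)

5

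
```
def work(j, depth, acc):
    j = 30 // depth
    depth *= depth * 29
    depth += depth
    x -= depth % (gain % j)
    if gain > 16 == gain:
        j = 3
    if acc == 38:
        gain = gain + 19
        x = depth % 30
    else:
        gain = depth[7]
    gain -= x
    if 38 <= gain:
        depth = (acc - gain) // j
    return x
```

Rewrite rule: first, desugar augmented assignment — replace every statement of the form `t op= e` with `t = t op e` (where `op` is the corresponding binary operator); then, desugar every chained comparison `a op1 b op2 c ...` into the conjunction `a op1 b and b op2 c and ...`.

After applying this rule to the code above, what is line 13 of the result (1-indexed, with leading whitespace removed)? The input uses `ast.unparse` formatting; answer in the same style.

Transformed code:
def work(j, depth, acc):
    j = 30 // depth
    depth = depth * (depth * 29)
    depth = depth + depth
    x = x - depth % (gain % j)
    if gain > 16 and 16 == gain:
        j = 3
    if acc == 38:
        gain = gain + 19
        x = depth % 30
    else:
        gain = depth[7]
    gain = gain - x
    if 38 <= gain:
        depth = (acc - gain) // j
    return x

gain = gain - x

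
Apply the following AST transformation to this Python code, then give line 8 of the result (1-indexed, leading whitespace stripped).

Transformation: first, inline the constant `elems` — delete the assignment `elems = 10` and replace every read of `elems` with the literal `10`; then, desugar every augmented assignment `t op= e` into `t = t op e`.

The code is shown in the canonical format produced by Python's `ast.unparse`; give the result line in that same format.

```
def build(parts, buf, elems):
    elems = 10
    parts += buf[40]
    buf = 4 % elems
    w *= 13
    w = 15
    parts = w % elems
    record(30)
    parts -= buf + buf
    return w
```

parts = parts - (buf + buf)

Transformed code:
def build(parts, buf, elems):
    parts = parts + buf[40]
    buf = 4 % 10
    w = w * 13
    w = 15
    parts = w % 10
    record(30)
    parts = parts - (buf + buf)
    return w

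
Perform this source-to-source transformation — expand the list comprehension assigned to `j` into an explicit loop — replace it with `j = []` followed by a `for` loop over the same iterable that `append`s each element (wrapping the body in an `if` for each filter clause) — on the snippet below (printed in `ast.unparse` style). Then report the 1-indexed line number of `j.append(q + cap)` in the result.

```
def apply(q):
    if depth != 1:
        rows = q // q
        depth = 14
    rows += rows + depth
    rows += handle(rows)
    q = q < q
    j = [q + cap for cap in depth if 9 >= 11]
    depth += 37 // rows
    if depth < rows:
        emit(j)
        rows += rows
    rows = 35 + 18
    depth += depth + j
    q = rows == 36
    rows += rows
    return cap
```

11

Transformed code:
def apply(q):
    if depth != 1:
        rows = q // q
        depth = 14
    rows += rows + depth
    rows += handle(rows)
    q = q < q
    j = []
    for cap in depth:
        if 9 >= 11:
            j.append(q + cap)
    depth += 37 // rows
    if depth < rows:
        emit(j)
        rows += rows
    rows = 35 + 18
    depth += depth + j
    q = rows == 36
    rows += rows
    return cap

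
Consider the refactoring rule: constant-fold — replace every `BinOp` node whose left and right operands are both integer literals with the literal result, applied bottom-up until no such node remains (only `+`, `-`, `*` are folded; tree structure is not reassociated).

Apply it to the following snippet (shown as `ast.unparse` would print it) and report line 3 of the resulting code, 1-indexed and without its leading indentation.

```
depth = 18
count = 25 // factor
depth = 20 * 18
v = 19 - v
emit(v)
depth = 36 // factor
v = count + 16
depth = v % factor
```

depth = 360

Transformed code:
depth = 18
count = 25 // factor
depth = 360
v = 19 - v
emit(v)
depth = 36 // factor
v = count + 16
depth = v % factor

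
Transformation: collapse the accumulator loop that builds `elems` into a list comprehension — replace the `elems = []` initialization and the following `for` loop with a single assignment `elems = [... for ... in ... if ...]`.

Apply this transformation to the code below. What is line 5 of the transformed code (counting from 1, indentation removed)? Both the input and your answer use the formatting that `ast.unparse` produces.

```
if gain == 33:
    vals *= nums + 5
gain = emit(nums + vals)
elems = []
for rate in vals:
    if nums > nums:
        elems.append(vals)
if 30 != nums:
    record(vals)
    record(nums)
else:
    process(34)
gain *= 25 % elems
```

Transformed code:
if gain == 33:
    vals *= nums + 5
gain = emit(nums + vals)
elems = [vals for rate in vals if nums > nums]
if 30 != nums:
    record(vals)
    record(nums)
else:
    process(34)
gain *= 25 % elems

if 30 != nums:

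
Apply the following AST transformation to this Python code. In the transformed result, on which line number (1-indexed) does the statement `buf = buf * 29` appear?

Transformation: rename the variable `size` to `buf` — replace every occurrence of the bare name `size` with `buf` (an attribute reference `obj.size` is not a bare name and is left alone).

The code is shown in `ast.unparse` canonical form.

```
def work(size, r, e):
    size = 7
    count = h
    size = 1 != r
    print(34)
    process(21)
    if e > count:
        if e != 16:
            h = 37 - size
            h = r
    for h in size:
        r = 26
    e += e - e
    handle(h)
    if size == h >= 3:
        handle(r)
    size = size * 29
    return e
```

Transformed code:
def work(buf, r, e):
    buf = 7
    count = h
    buf = 1 != r
    print(34)
    process(21)
    if e > count:
        if e != 16:
            h = 37 - buf
            h = r
    for h in buf:
        r = 26
    e += e - e
    handle(h)
    if buf == h >= 3:
        handle(r)
    buf = buf * 29
    return e

17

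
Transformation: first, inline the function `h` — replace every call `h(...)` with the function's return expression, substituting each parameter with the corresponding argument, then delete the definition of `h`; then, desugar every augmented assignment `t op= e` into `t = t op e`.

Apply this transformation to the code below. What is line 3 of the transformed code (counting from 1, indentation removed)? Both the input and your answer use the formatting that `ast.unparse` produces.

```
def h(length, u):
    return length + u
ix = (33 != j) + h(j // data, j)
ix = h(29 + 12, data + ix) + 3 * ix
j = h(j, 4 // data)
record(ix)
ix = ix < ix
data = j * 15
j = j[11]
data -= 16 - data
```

j = j + 4 // data

Transformed code:
ix = (33 != j) + (j // data + j)
ix = 29 + 12 + (data + ix) + 3 * ix
j = j + 4 // data
record(ix)
ix = ix < ix
data = j * 15
j = j[11]
data = data - (16 - data)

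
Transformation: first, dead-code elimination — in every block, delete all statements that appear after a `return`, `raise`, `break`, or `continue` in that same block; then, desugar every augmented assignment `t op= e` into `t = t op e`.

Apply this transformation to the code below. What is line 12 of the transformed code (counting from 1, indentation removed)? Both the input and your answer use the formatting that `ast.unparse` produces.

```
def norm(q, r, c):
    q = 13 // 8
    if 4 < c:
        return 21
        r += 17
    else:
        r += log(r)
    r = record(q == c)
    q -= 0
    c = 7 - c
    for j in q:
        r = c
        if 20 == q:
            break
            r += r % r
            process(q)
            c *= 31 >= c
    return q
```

if 20 == q:

Transformed code:
def norm(q, r, c):
    q = 13 // 8
    if 4 < c:
        return 21
    else:
        r = r + log(r)
    r = record(q == c)
    q = q - 0
    c = 7 - c
    for j in q:
        r = c
        if 20 == q:
            break
    return q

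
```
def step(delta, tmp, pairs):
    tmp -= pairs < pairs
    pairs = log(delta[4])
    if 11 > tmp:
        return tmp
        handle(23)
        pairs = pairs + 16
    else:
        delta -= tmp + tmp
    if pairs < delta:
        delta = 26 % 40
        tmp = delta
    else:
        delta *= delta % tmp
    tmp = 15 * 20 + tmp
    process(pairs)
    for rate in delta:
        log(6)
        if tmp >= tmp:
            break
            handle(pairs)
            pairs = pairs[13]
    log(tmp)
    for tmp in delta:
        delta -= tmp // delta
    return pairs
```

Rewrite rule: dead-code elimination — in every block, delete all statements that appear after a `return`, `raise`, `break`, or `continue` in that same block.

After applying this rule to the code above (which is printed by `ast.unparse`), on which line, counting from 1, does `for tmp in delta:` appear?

Transformed code:
def step(delta, tmp, pairs):
    tmp -= pairs < pairs
    pairs = log(delta[4])
    if 11 > tmp:
        return tmp
    else:
        delta -= tmp + tmp
    if pairs < delta:
        delta = 26 % 40
        tmp = delta
    else:
        delta *= delta % tmp
    tmp = 15 * 20 + tmp
    process(pairs)
    for rate in delta:
        log(6)
        if tmp >= tmp:
            break
    log(tmp)
    for tmp in delta:
        delta -= tmp // delta
    return pairs

20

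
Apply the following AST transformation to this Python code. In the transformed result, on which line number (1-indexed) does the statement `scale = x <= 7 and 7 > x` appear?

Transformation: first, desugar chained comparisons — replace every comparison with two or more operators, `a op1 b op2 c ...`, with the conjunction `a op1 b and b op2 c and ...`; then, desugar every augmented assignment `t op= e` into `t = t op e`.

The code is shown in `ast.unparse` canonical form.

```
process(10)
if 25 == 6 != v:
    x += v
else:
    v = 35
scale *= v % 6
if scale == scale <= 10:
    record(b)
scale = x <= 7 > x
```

Transformed code:
process(10)
if 25 == 6 and 6 != v:
    x = x + v
else:
    v = 35
scale = scale * (v % 6)
if scale == scale and scale <= 10:
    record(b)
scale = x <= 7 and 7 > x

9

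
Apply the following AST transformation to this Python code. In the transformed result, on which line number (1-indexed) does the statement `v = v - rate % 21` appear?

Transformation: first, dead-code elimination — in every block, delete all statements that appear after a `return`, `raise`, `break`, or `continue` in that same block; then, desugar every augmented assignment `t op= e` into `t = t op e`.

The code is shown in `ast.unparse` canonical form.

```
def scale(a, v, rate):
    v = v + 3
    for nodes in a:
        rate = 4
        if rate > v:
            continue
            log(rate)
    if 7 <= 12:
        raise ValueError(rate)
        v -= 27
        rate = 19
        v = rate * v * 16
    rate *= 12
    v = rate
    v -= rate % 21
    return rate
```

Transformed code:
def scale(a, v, rate):
    v = v + 3
    for nodes in a:
        rate = 4
        if rate > v:
            continue
    if 7 <= 12:
        raise ValueError(rate)
    rate = rate * 12
    v = rate
    v = v - rate % 21
    return rate

11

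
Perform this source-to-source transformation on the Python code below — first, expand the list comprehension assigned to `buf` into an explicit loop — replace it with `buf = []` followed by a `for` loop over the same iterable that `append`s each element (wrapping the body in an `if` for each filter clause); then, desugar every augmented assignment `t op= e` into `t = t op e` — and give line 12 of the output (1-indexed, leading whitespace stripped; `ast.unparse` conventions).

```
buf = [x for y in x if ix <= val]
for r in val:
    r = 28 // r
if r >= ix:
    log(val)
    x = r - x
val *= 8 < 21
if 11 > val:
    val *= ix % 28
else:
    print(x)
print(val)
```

Transformed code:
buf = []
for y in x:
    if ix <= val:
        buf.append(x)
for r in val:
    r = 28 // r
if r >= ix:
    log(val)
    x = r - x
val = val * (8 < 21)
if 11 > val:
    val = val * (ix % 28)
else:
    print(x)
print(val)

val = val * (ix % 28)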